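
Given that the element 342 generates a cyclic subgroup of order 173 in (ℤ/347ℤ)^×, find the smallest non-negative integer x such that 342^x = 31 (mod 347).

97

Baby-step giant-step with m = ceil(sqrt(173)) = 14.
Baby table (342^j mod 347 for j=0..13):
  0:1  1:342  2:25  3:222  4:278  5:345  6:10  7:297
  8:250  9:138  10:4  11:327  12:100  13:194
Giant step factor: 342^(-14) ≡ 44 (mod 347).
Scan 31·44^i mod 347 for i = 0, 1, …:
  i=0: 31   i=1: 323   i=2: 332   i=3: 34
  i=4: 108   i=5: 241   i=6: 194
Match at i=6, j=13: x = 6·14 + 13 = 97.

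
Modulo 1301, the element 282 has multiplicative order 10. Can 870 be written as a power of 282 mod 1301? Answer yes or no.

yes

⟨282⟩ has order 10; its elements mod 1301 are {1, 163, 282, 431, 549, 752, 870, 1019, 1138, 1300}.
870 is in this set.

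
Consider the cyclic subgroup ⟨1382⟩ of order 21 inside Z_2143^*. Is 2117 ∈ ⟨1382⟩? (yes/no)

no

⟨1382⟩ has order 21; its elements mod 2143 are {1, 143, 154, 171, 211, 349, 470, 511, 592, 618, 671, 777, 880, 1079, 1155, 1162, 1382, 1546, 1661, 1793, 1818}.
2117 is not in this set.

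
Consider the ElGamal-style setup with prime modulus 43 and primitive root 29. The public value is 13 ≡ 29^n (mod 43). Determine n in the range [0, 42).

Successive powers of 29 modulo 43:
  29^0=1  29^1=29  29^2=24  29^3=8  29^4=17  29^5=20
  29^6=21  29^7=7  29^8=31  29^9=39  29^10=13
So 29^10 ≡ 13 (mod 43), giving n = 10.

10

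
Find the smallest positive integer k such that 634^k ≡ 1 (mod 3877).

3876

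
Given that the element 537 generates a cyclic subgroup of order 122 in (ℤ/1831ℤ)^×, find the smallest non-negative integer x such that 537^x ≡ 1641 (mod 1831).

104

Baby-step giant-step with m = ceil(sqrt(122)) = 12.
Baby table (537^j mod 1831 for j=0..11):
  0:1  1:537  2:902  3:990  4:640  5:1283  6:515  7:74
  8:1287  9:832  10:20  11:1585
Giant step factor: 537^(-12) ≡ 1024 (mod 1831).
Scan 1641·1024^i mod 1831 for i = 0, 1, …:
  i=0: 1641   i=1: 1357   i=2: 1670   i=3: 1757
  i=4: 1126   i=5: 1325   i=6: 29   i=7: 400
  i=8: 1287
Match at i=8, j=8: x = 8·12 + 8 = 104.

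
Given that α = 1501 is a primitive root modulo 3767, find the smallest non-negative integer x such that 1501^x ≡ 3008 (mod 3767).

Baby-step giant-step with m = ceil(sqrt(3766)) = 62.
Baby table (1501^j mod 3767 for j=0..61):
  0:1  1:1501  2:335  3:1824  4:2982  5:786  6:715  7:3387
  8:2204  9:778  10:8  11:707  12:2680  13:3291  14:1254  15:2521
  16:1953  17:727  18:2564  19:2457  20:64  21:1889  22:2605  23:3726
  24:2498  25:1333  26:556  27:2049  28:1677  29:821  30:512  31:44
  32:2005  33:3439  34:1149  35:3130  36:681  37:1324  38:2115  39:2801
  40:329  41:352  42:972  43:1143  44:1658  45:2438  46:1681  47:3058
  48:1852  49:3573  50:2632  51:2816  52:242  53:1610  54:1963  55:669
  56:2147  57:1862  58:3515  59:2215  60:2221  61:3693
Giant step factor: 1501^(-62) ≡ 3193 (mod 3767).
Scan 3008·3193^i mod 3767 for i = 0, 1, …:
  i=0: 3008   i=1: 2461   i=2: 11   i=3: 1220
  i=4: 382   i=5: 2985   i=6: 595   i=7: 1267
  i=8: 3540   i=9: 2220     …   i=41: 3103
  i=42: 669
Match at i=42, j=55: x = 42·62 + 55 = 2659.

2659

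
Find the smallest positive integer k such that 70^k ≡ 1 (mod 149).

148

The order of 70 must divide p − 1 = 148 = 2^2 · 37.
Divisors: 1, 2, 4, 37, 74, 148.
Check each in increasing order: 70^1 ≡ 70;  70^2 ≡ 132;  70^4 ≡ 140;  70^37 ≡ 44;  70^74 ≡ 148;  70^148 ≡ 1.
Smallest exponent giving 1 is 148.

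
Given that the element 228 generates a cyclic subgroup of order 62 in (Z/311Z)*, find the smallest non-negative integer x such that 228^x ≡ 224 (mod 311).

26

Successive powers of 228 modulo 311:
  228^0=1  228^1=228  228^2=47  228^3=142  228^4=32  228^5=143
  228^6=260  228^7=190  228^8=91  228^9=222  228^10=234  228^11=171
  228^12=113  228^13=262  228^14=24  228^15=185  228^16=195  228^17=298
  228^18=146  228^19=11  228^20=20  228^21=206  228^22=7  228^23=41
  228^24=18  228^25=61  228^26=224
So 228^26 ≡ 224 (mod 311), giving x = 26.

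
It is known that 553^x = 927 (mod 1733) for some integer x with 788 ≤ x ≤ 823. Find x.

817

Compute 553^788 mod 1733 = 407, then multiply by 553 repeatedly:
  553^788=407  553^789=1514  553^790=203  553^791=1347  553^792=1434
  553^793=1021  553^794=1388  553^795=1578  553^796=935  553^797=621
  553^798=279  553^799=50  553^800=1655  553^801=191  553^802=1643
  553^803=487  553^804=696  553^805=162  553^806=1203  553^807=1520
  553^808=55  553^809=954  553^810=730  553^811=1634  553^812=709
  553^813=419  553^814=1218  553^815=1150  553^816=1672  553^817=927
Found 927 at exponent 817.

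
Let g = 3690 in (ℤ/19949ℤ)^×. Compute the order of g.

The order of 3690 must divide p − 1 = 19948 = 2^2 · 4987.
Divisors: 1, 2, 4, 4987, 9974, 19948.
Check each in increasing order: 3690^1 ≡ 3690;  3690^2 ≡ 10882;  3690^4 ≡ 660;  3690^4987 ≡ 18734;  3690^9974 ≡ 19948;  3690^19948 ≡ 1.
Smallest exponent giving 1 is 19948.

19948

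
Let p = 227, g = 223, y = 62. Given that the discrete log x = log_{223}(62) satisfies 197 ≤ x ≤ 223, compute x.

Compute 223^197 mod 227 = 174, then multiply by 223 repeatedly:
  223^197=174  223^198=212  223^199=60  223^200=214  223^201=52
  223^202=19  223^203=151  223^204=77  223^205=146  223^206=97
  223^207=66  223^208=190  223^209=148  223^210=89  223^211=98
  223^212=62
Found 62 at exponent 212.

212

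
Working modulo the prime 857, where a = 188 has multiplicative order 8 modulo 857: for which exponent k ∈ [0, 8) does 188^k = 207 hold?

Successive powers of 188 modulo 857:
  188^0=1  188^1=188  188^2=207
So 188^2 ≡ 207 (mod 857), giving k = 2.

2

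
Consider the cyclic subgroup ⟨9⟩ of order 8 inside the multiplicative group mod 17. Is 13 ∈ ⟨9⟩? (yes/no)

yes

⟨9⟩ has order 8; its elements mod 17 are {1, 2, 4, 8, 9, 13, 15, 16}.
13 is in this set.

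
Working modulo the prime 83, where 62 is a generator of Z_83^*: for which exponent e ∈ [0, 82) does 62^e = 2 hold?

Baby-step giant-step with m = ceil(sqrt(82)) = 10.
Baby table (62^j mod 83 for j=0..9):
  0:1  1:62  2:26  3:35  4:12  5:80  6:63  7:5
  8:61  9:47
Giant step factor: 62^(-10) ≡ 37 (mod 83).
Scan 2·37^i mod 83 for i = 0, 1, …:
  i=0: 2   i=1: 74   i=2: 82   i=3: 46
  i=4: 42   i=5: 60   i=6: 62
Match at i=6, j=1: e = 6·10 + 1 = 61.

61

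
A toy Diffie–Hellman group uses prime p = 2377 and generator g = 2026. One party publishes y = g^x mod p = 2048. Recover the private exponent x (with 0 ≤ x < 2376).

418

Baby-step giant-step with m = ceil(sqrt(2376)) = 49.
Baby table (2026^j mod 2377 for j=0..48):
  0:1  1:2026  2:1974  3:1210  4:773  5:2032  6:2245  7:1169
  8:902  9:1916  10:175  11:377  12:785  13:197  14:2163  15:1427
  16:670  17:153  18:968  19:143  20:2101  21:1796  22:1886  23:1197
  24:582  25:140  26:777  27:628  28:633  29:1255  30:1617  31:536
  32:2024  33:299  34:2016  35:730  36:486  37:558  38:1433  39:941
  40:112  41:1097  42:27  43:31  44:1004  45:1769  46:1855  47:193
  48:1190
Giant step factor: 2026^(-49) ≡ 614 (mod 2377).
Scan 2048·614^i mod 2377 for i = 0, 1, …:
  i=0: 2048   i=1: 39   i=2: 176   i=3: 1099
  i=4: 2095   i=5: 373   i=6: 830   i=7: 942
  i=8: 777
Match at i=8, j=26: x = 8·49 + 26 = 418.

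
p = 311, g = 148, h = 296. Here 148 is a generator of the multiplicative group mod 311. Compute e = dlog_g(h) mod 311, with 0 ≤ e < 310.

35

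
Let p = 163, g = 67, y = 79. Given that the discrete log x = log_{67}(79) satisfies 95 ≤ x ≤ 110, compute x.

Compute 67^95 mod 163 = 29, then multiply by 67 repeatedly:
  67^95=29  67^96=150  67^97=107  67^98=160  67^99=125
  67^100=62  67^101=79
Found 79 at exponent 101.

101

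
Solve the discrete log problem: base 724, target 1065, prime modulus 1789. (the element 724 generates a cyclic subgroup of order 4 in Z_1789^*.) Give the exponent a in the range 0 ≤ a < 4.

Successive powers of 724 modulo 1789:
  724^0=1  724^1=724  724^2=1788  724^3=1065
So 724^3 ≡ 1065 (mod 1789), giving a = 3.

3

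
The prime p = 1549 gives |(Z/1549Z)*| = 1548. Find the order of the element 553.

1548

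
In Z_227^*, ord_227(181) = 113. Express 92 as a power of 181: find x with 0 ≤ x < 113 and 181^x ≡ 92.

43

Baby-step giant-step with m = ceil(sqrt(113)) = 11.
Baby table (181^j mod 227 for j=0..10):
  0:1  1:181  2:73  3:47  4:108  5:26  6:166  7:82
  8:87  9:84  10:222
Giant step factor: 181^(-11) ≡ 76 (mod 227).
Scan 92·76^i mod 227 for i = 0, 1, …:
  i=0: 92   i=1: 182   i=2: 212   i=3: 222
Match at i=3, j=10: x = 3·11 + 10 = 43.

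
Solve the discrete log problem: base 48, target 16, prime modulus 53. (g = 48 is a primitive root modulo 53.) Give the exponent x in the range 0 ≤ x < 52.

Baby-step giant-step with m = ceil(sqrt(52)) = 8.
Baby table (48^j mod 53 for j=0..7):
  0:1  1:48  2:25  3:34  4:42  5:2  6:43  7:50
Giant step factor: 48^(-8) ≡ 46 (mod 53).
Scan 16·46^i mod 53 for i = 0, 1, …:
  i=0: 16   i=1: 47   i=2: 42
Match at i=2, j=4: x = 2·8 + 4 = 20.

20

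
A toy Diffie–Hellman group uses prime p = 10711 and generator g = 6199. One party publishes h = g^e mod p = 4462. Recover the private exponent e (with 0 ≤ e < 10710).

9934

Baby-step giant-step with m = ceil(sqrt(10710)) = 104.
Baby table (6199^j mod 10711 for j=0..103):
  0:1  1:6199  2:7244  3:5044  4:2347  5:3515  6:3311  7:2613
  8:2955  9:2235  10:5442  11:6019  12:5368  13:7866  14:4862  15:9495
  16:2560  17:6449  18:3899  19:5885  20:10160  21:1160  22:3759  23:5616
  24:2834  25:1926  26:7220  27:6222  28:10578  29:280  30:538  31:3941
  32:9179  33:3789  34:9499  35:5934  36:3292  37:2653  38:4562  39:2798
  40:3693  41:3500  42:6725  43:1063  44:2272  45:9874  46:6272  47:9909
  48:9017  49:6385  50:3470  51:2842  52:8674  53:906  54:3730  55:7932
  56:6978  57:5604  58:3423  59:686  60:247  61:10191  62:531  63:3392
  64:1315  65:614  66:3781  67:2751  68:1537  69:5784  70:5299  71:8575
  72:8443  73:4211  74:1282  75:10267  76:371  77:7675  78:9774  79:7610
  80:3146  81:8034  82:7327  83:5433  84:3783  85:4438  86:5314  87:5161
  88:9993  89:4894  90:4354  91:9437  92:7192  93:4026  94:544  95:9002
  96:9799  97:1920  98:2159  99:5602  100:1736  101:7620  102:870  103:5497
Giant step factor: 6199^(-104) ≡ 2515 (mod 10711).
Scan 4462·2515^i mod 10711 for i = 0, 1, …:
  i=0: 4462   i=1: 7513   i=2: 991   i=3: 7413
  i=4: 6555   i=5: 1596   i=6: 8026   i=7: 5866
  i=8: 3943   i=9: 8970     …   i=94: 8434
  i=95: 3730
Match at i=95, j=54: e = 95·104 + 54 = 9934.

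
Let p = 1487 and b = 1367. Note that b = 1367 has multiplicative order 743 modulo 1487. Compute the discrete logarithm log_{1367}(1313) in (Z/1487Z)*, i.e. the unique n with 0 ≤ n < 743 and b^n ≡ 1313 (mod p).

280

Baby-step giant-step with m = ceil(sqrt(743)) = 28.
Baby table (1367^j mod 1487 for j=0..27):
  0:1  1:1367  2:1017  3:1381  4:824  5:749  6:827  7:389
  8:904  9:71  10:402  11:831  12:1396  13:511  14:1134  15:724
  16:853  17:243  18:580  19:289  20:1008  21:974  22:593  23:216
  24:846  25:1083  26:896  27:1031
Giant step factor: 1367^(-28) ≡ 557 (mod 1487).
Scan 1313·557^i mod 1487 for i = 0, 1, …:
  i=0: 1313   i=1: 1224   i=2: 722   i=3: 664
  i=4: 1072   i=5: 817   i=6: 47   i=7: 900
  i=8: 181   i=9: 1188   i=10: 1
Match at i=10, j=0: n = 10·28 + 0 = 280.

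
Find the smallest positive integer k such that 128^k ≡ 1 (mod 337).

The order of 128 must divide p − 1 = 336 = 2^4 · 3 · 7.
Divisors: 1, 2, 3, 4, 6, 7, 8, 12, 14, 16, 21, 24, 28, 42, 48, 56, 84, 112, 168, 336.
Check each in increasing order: 128^1 ≡ 128;  128^2 ≡ 208;  128^3 ≡ 1.
Smallest exponent giving 1 is 3.

3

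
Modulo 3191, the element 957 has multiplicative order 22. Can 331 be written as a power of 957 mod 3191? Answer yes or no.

yes

⟨957⟩ has order 22; its elements mod 3191 are {1, 32, 331, 698, 858, 957, 1019, 1024, 1067, 1263, 1286, 1905, 1928, 2124, 2167, 2172, 2234, 2333, 2493, 2860, 3159, 3190}.
331 is in this set.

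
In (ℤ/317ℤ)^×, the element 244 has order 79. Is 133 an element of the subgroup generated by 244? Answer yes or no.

no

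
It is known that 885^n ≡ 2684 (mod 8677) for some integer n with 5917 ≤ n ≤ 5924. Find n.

5918

Compute 885^5917 mod 8677 = 5572, then multiply by 885 repeatedly:
  885^5917=5572  885^5918=2684
Found 2684 at exponent 5918.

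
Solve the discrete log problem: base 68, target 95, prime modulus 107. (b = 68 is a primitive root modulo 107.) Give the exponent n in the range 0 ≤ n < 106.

Baby-step giant-step with m = ceil(sqrt(106)) = 11.
Baby table (68^j mod 107 for j=0..10):
  0:1  1:68  2:23  3:66  4:101  5:20  6:76  7:32
  8:36  9:94  10:79
Giant step factor: 68^(-11) ≡ 73 (mod 107).
Scan 95·73^i mod 107 for i = 0, 1, …:
  i=0: 95   i=1: 87   i=2: 38   i=3: 99
  i=4: 58   i=5: 61   i=6: 66
Match at i=6, j=3: n = 6·11 + 3 = 69.

69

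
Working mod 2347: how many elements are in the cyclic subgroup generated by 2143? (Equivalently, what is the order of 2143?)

391

The order of 2143 must divide p − 1 = 2346 = 2 · 3 · 17 · 23.
Divisors: 1, 2, 3, 6, 17, 23, 34, 46, 51, 69, 102, 138, 391, 782, 1173, 2346.
Check each in increasing order: 2143^1 ≡ 2143;  2143^2 ≡ 1717;  2143^3 ≡ 1782;  2143^6 ≡ 33;  2143^17 ≡ 1377;  2143^23 ≡ 848;  2143^34 ≡ 2100;  2143^46 ≡ 922;  2143^51 ≡ 196;  2143^69 ≡ 305;  2143^102 ≡ 864;  2143^138 ≡ 1492;  2143^391 ≡ 1.
Smallest exponent giving 1 is 391.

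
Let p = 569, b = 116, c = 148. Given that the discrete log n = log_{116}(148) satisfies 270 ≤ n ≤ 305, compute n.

Compute 116^270 mod 569 = 68, then multiply by 116 repeatedly:
  116^270=68  116^271=491  116^272=56  116^273=237  116^274=180
  116^275=396  116^276=416  116^277=460  116^278=443  116^279=178
  116^280=164  116^281=247  116^282=202  116^283=103  116^284=568
  116^285=453  116^286=200  116^287=440  116^288=399  116^289=195
  116^290=429  116^291=261  116^292=119  116^293=148
Found 148 at exponent 293.

293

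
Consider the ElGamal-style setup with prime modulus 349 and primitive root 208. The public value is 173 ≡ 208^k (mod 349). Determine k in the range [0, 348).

269

Baby-step giant-step with m = ceil(sqrt(348)) = 19.
Baby table (208^j mod 349 for j=0..18):
  0:1  1:208  2:337  3:296  4:144  5:287  6:17  7:46
  8:145  9:146  10:5  11:342  12:289  13:84  14:22  15:39
  16:85  17:230  18:27
Giant step factor: 208^(-19) ≡ 120 (mod 349).
Scan 173·120^i mod 349 for i = 0, 1, …:
  i=0: 173   i=1: 169   i=2: 38   i=3: 23
  i=4: 317   i=5: 348   i=6: 229   i=7: 258
  i=8: 248   i=9: 95     …   i=13: 49
  i=14: 296
Match at i=14, j=3: k = 14·19 + 3 = 269.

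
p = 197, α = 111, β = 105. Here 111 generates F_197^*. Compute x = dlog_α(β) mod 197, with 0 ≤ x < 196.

40

Baby-step giant-step with m = ceil(sqrt(196)) = 14.
Baby table (111^j mod 197 for j=0..13):
  0:1  1:111  2:107  3:57  4:23  5:189  6:97  7:129
  8:135  9:13  10:64  11:12  12:150  13:102
Giant step factor: 111^(-14) ≡ 161 (mod 197).
Scan 105·161^i mod 197 for i = 0, 1, …:
  i=0: 105   i=1: 160   i=2: 150
Match at i=2, j=12: x = 2·14 + 12 = 40.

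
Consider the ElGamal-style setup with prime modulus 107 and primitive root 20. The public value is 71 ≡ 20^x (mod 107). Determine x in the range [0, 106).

Baby-step giant-step with m = ceil(sqrt(106)) = 11.
Baby table (20^j mod 107 for j=0..10):
  0:1  1:20  2:79  3:82  4:35  5:58  6:90  7:88
  8:48  9:104  10:47
Giant step factor: 20^(-11) ≡ 93 (mod 107).
Scan 71·93^i mod 107 for i = 0, 1, …:
  i=0: 71   i=1: 76   i=2: 6   i=3: 23
  i=4: 106   i=5: 14   i=6: 18   i=7: 69
  i=8: 104
Match at i=8, j=9: x = 8·11 + 9 = 97.

97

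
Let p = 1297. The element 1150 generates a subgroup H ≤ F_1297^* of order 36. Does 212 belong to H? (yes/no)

212 ∈ ⟨1150⟩ iff 212^36 ≡ 1 (mod 1297), since |⟨1150⟩| = 36.
212^36 mod 1297 = 1.
Since 1 = 1, 212 lies in the subgroup.

yes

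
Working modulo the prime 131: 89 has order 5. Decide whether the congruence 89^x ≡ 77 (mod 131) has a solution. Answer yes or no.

⟨89⟩ has order 5; its elements mod 131 are {1, 53, 58, 61, 89}.
77 is not in this set.

no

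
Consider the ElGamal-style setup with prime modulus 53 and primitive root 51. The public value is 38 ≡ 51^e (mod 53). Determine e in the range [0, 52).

38

Baby-step giant-step with m = ceil(sqrt(52)) = 8.
Baby table (51^j mod 53 for j=0..7):
  0:1  1:51  2:4  3:45  4:16  5:21  6:11  7:31
Giant step factor: 51^(-8) ≡ 47 (mod 53).
Scan 38·47^i mod 53 for i = 0, 1, …:
  i=0: 38   i=1: 37   i=2: 43   i=3: 7
  i=4: 11
Match at i=4, j=6: e = 4·8 + 6 = 38.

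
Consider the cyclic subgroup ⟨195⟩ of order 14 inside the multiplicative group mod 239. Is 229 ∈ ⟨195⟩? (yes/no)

yes

229 ∈ ⟨195⟩ iff 229^14 ≡ 1 (mod 239), since |⟨195⟩| = 14.
229^14 mod 239 = 1.
Since 1 = 1, 229 lies in the subgroup.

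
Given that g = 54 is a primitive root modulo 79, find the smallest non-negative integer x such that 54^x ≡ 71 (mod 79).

63

Baby-step giant-step with m = ceil(sqrt(78)) = 9.
Baby table (54^j mod 79 for j=0..8):
  0:1  1:54  2:72  3:17  4:49  5:39  6:52  7:43
  8:31
Giant step factor: 54^(-9) ≡ 58 (mod 79).
Scan 71·58^i mod 79 for i = 0, 1, …:
  i=0: 71   i=1: 10   i=2: 27   i=3: 65
  i=4: 57   i=5: 67   i=6: 15   i=7: 1
Match at i=7, j=0: x = 7·9 + 0 = 63.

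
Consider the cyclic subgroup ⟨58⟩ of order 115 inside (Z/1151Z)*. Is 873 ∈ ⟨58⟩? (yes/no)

no

873 ∈ ⟨58⟩ iff 873^115 ≡ 1 (mod 1151), since |⟨58⟩| = 115.
873^115 mod 1151 = 91.
Since 91 ≠ 1, 873 does not lie in the subgroup.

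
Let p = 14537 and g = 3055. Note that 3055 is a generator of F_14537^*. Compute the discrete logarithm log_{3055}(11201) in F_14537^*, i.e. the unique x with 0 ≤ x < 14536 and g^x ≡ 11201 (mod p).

1669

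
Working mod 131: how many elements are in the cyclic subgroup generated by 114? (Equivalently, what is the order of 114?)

The order of 114 must divide p − 1 = 130 = 2 · 5 · 13.
Divisors: 1, 2, 5, 10, 13, 26, 65, 130.
Check each in increasing order: 114^1 ≡ 114;  114^2 ≡ 27;  114^5 ≡ 52;  114^10 ≡ 84;  114^13 ≡ 89;  114^26 ≡ 61;  114^65 ≡ 1.
Smallest exponent giving 1 is 65.

65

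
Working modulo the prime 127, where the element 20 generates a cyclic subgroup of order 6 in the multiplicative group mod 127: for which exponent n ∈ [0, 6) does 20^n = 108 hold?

5

Successive powers of 20 modulo 127:
  20^0=1  20^1=20  20^2=19  20^3=126  20^4=107  20^5=108
So 20^5 ≡ 108 (mod 127), giving n = 5.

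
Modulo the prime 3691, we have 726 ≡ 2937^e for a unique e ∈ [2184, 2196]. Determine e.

2196

Compute 2937^2184 mod 3691 = 2442, then multiply by 2937 repeatedly:
  2937^2184=2442  2937^2185=541  2937^2186=1787  2937^2187=3508  2937^2188=1415
  2937^2189=3480  2937^2190=381  2937^2191=624  2937^2192=1952  2937^2193=901
  2937^2194=3481  2937^2195=3318  2937^2196=726
Found 726 at exponent 2196.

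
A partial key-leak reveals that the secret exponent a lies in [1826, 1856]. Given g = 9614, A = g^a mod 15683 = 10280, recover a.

Compute 9614^1826 mod 15683 = 14604, then multiply by 9614 repeatedly:
  9614^1826=14604  9614^1827=8640  9614^1828=7792  9614^1829=10280
Found 10280 at exponent 1829.

1829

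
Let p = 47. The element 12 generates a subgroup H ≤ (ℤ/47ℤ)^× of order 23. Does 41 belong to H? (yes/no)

⟨12⟩ has order 23; its elements mod 47 are {1, 2, 3, 4, 6, 7, 8, 9, 12, 14, 16, 17, 18, 21, 24, 25, 27, 28, 32, 34, 36, 37, 42}.
41 is not in this set.

no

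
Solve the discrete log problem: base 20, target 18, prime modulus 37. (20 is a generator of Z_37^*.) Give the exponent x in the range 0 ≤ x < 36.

5

Successive powers of 20 modulo 37:
  20^0=1  20^1=20  20^2=30  20^3=8  20^4=12  20^5=18
So 20^5 ≡ 18 (mod 37), giving x = 5.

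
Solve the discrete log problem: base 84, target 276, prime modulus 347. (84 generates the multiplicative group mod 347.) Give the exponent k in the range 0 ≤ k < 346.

81

Baby-step giant-step with m = ceil(sqrt(346)) = 19.
Baby table (84^j mod 347 for j=0..18):
  0:1  1:84  2:116  3:28  4:270  5:125  6:90  7:273
  8:30  9:91  10:10  11:146  12:119  13:280  14:271  15:209
  16:206  17:301  18:300
Giant step factor: 84^(-19) ≡ 98 (mod 347).
Scan 276·98^i mod 347 for i = 0, 1, …:
  i=0: 276   i=1: 329   i=2: 318   i=3: 281
  i=4: 125
Match at i=4, j=5: k = 4·19 + 5 = 81.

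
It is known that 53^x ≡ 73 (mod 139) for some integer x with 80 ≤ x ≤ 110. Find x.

Compute 53^80 mod 139 = 25, then multiply by 53 repeatedly:
  53^80=25  53^81=74  53^82=30  53^83=61  53^84=36
  53^85=101  53^86=71  53^87=10  53^88=113  53^89=12
  53^90=80  53^91=70  53^92=96  53^93=84  53^94=4
  53^95=73
Found 73 at exponent 95.

95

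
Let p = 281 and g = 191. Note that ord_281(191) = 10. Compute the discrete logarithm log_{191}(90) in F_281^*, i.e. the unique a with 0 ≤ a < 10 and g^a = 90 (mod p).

6

Successive powers of 191 modulo 281:
  191^0=1  191^1=191  191^2=232  191^3=195  191^4=153  191^5=280
  191^6=90
So 191^6 ≡ 90 (mod 281), giving a = 6.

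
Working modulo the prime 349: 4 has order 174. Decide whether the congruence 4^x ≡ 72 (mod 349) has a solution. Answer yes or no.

no

72 ∈ ⟨4⟩ iff 72^174 ≡ 1 (mod 349), since |⟨4⟩| = 174.
72^174 mod 349 = 348.
Since 348 ≠ 1, 72 does not lie in the subgroup.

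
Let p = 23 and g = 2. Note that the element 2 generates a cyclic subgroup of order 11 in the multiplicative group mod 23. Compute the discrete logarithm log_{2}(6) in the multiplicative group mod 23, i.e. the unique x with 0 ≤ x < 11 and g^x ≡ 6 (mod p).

Successive powers of 2 modulo 23:
  2^0=1  2^1=2  2^2=4  2^3=8  2^4=16  2^5=9
  2^6=18  2^7=13  2^8=3  2^9=6
So 2^9 ≡ 6 (mod 23), giving x = 9.

9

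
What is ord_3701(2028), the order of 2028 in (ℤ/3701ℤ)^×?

The order of 2028 must divide p − 1 = 3700 = 2^2 · 5^2 · 37.
Divisors: 1, 2, 4, 5, 10, 20, 25, 37, 50, 74, 100, 148, 185, 370, 740, 925, 1850, 3700.
Check each in increasing order: 2028^1 ≡ 2028;  2028^2 ≡ 973;  2028^4 ≡ 2974;  2028^5 ≡ 2343;  2028^10 ≡ 1066;  2028^20 ≡ 149;  2028^25 ≡ 1213;  2028^37 ≡ 1587;  2028^50 ≡ 2072;  2028^74 ≡ 1889;  2028^100 ≡ 24;  2028^148 ≡ 557;  2028^185 ≡ 3121;  2028^370 ≡ 3310;  2028^740 ≡ 1140;  2028^925 ≡ 1279;  2028^1850 ≡ 3700;  2028^3700 ≡ 1.
Smallest exponent giving 1 is 3700.

3700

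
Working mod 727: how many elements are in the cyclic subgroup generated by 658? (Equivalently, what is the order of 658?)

The order of 658 must divide p − 1 = 726 = 2 · 3 · 11^2.
Divisors: 1, 2, 3, 6, 11, 22, 33, 66, 121, 242, 363, 726.
Check each in increasing order: 658^1 ≡ 658;  658^2 ≡ 399;  658^3 ≡ 95;  658^6 ≡ 301;  658^11 ≡ 594;  658^22 ≡ 241;  658^33 ≡ 662;  658^66 ≡ 590;  658^121 ≡ 1.
Smallest exponent giving 1 is 121.

121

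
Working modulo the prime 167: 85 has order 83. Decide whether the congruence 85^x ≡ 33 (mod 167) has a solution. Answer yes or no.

yes

33 ∈ ⟨85⟩ iff 33^83 ≡ 1 (mod 167), since |⟨85⟩| = 83.
33^83 mod 167 = 1.
Since 1 = 1, 33 lies in the subgroup.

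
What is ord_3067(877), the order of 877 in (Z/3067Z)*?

The order of 877 must divide p − 1 = 3066 = 2 · 3 · 7 · 73.
Divisors: 1, 2, 3, 6, 7, 14, 21, 42, 73, 146, 219, 438, 511, 1022, 1533, 3066.
Check each in increasing order: 877^1 ≡ 877;  877^2 ≡ 2379;  877^3 ≡ 823;  877^6 ≡ 2589;  877^7 ≡ 973;  877^14 ≡ 2093;  877^21 ≡ 1.
Smallest exponent giving 1 is 21.

21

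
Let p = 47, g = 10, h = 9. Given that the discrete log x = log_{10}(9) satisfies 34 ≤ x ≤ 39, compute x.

36

Compute 10^34 mod 47 = 25, then multiply by 10 repeatedly:
  10^34=25  10^35=15  10^36=9
Found 9 at exponent 36.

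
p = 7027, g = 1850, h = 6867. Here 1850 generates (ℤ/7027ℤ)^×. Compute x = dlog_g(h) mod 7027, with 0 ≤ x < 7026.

Baby-step giant-step with m = ceil(sqrt(7026)) = 84.
Baby table (1850^j mod 7027 for j=0..83):
  0:1  1:1850  2:351  3:2866  4:3742  5:1105  6:6420  7:1370
  8:4780  9:3034  10:5354  11:3857  12:3045  13:4623  14:691  15:6463
  16:3623  17:5819  18:6813  19:4639  20:2183  21:5052  22:290  23:2448
  24:3412  25:1954  26:3022  27:4235  28:6672  29:3788  30:1881  31:1485
  32:6720  33:1237  34:4675  35:5540  36:3634  37:5088  38:3647  39:1030
  40:1183  41:3153  42:640  43:3464  44:6803  45:193  46:5700  47:4500
  48:5032  49:5452  50:2455  51:2308  52:4411  53:2003  54:2321  55:353
  56:6566  57:4444  58:6837  59:6877  60:3580  61:3566  62:5774  63:860
  64:2898  65:6726  66:5310  67:6781  68:1655  69:5005  70:4691  71:5
  72:2223  73:1755  74:276  75:4656  76:5525  77:3992  78:6850  79:2819
  80:1116  81:5689  82:5231  83:1171
Giant step factor: 1850^(-84) ≡ 5614 (mod 7027).
Scan 6867·5614^i mod 7027 for i = 0, 1, …:
  i=0: 6867   i=1: 1216   i=2: 3407   i=3: 6431
  i=4: 5935   i=5: 4083   i=6: 6915   i=7: 3662
  i=8: 4493   i=9: 3799     …   i=53: 5907
  i=54: 1485
Match at i=54, j=31: x = 54·84 + 31 = 4567.

4567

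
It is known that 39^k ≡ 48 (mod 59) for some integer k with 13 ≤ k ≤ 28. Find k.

Compute 39^13 mod 59 = 33, then multiply by 39 repeatedly:
  39^13=33  39^14=48
Found 48 at exponent 14.

14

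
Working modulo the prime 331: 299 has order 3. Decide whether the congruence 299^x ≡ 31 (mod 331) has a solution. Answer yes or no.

⟨299⟩ has order 3; its elements mod 331 are {1, 31, 299}.
31 is in this set.

yes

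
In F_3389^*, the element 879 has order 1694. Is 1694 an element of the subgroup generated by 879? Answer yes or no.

1694 ∈ ⟨879⟩ iff 1694^1694 ≡ 1 (mod 3389), since |⟨879⟩| = 1694.
1694^1694 mod 3389 = 3388.
Since 3388 ≠ 1, 1694 does not lie in the subgroup.

no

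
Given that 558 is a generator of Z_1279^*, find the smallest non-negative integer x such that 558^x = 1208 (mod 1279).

978

Baby-step giant-step with m = ceil(sqrt(1278)) = 36.
Baby table (558^j mod 1279 for j=0..35):
  0:1  1:558  2:567  3:473  4:460  5:880  6:1183  7:150
  8:565  9:636  10:605  11:1213  12:263  13:948  14:757  15:336
  16:754  17:1220  18:332  19:1080  20:231  21:998  22:519  23:548
  24:103  25:1198  26:846  27:117  28:57  29:1110  30:344  31:102
  32:640  33:279  34:923  35:876
Giant step factor: 558^(-36) ≡ 228 (mod 1279).
Scan 1208·228^i mod 1279 for i = 0, 1, …:
  i=0: 1208   i=1: 439   i=2: 330   i=3: 1058
  i=4: 772   i=5: 793   i=6: 465   i=7: 1142
  i=8: 739   i=9: 943     …   i=26: 942
  i=27: 1183
Match at i=27, j=6: x = 27·36 + 6 = 978.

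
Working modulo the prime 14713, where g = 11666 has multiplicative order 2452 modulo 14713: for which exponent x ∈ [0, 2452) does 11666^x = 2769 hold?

Baby-step giant-step with m = ceil(sqrt(2452)) = 50.
Baby table (11666^j mod 14713 for j=0..49):
  0:1  1:11666  2:306  3:9250  4:5358  5:5604  6:6405  7:8116
  8:3101  9:11712  10:7274  11:8613  12:4181  13:1951  14:14068  15:8486
  16:8612  17:7228  18:1645  19:4818  20:3128  21:3008  22:823  23:8242
  24:1717  25:6129  26:10447  27:6923  28:4061  29:14479  30:6774  31:1961
  32:13024  33:11546  34:12834  35:1956  36:13546  37:10016  38:10723  39:4592
  40:239  41:7417  42:14282  43:3800  44:531  45:473  46:643  47:12321
  48:5489  49:3698
Giant step factor: 11666^(-50) ≡ 2546 (mod 14713).
Scan 2769·2546^i mod 14713 for i = 0, 1, …:
  i=0: 2769   i=1: 2347   i=2: 1984   i=3: 4705
  i=4: 2548   i=5: 13488   i=6: 306
Match at i=6, j=2: x = 6·50 + 2 = 302.

302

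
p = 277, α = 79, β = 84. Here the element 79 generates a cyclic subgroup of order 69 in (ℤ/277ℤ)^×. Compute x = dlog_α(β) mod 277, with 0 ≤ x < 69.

Baby-step giant-step with m = ceil(sqrt(69)) = 9.
Baby table (79^j mod 277 for j=0..8):
  0:1  1:79  2:147  3:256  4:3  5:237  6:164  7:214
  8:9
Giant step factor: 79^(-9) ≡ 30 (mod 277).
Scan 84·30^i mod 277 for i = 0, 1, …:
  i=0: 84   i=1: 27   i=2: 256
Match at i=2, j=3: x = 2·9 + 3 = 21.

21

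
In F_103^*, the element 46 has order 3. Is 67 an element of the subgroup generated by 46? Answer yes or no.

no

⟨46⟩ has order 3; its elements mod 103 are {1, 46, 56}.
67 is not in this set.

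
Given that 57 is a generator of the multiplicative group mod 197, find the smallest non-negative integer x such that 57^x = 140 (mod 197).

99

Baby-step giant-step with m = ceil(sqrt(196)) = 14.
Baby table (57^j mod 197 for j=0..13):
  0:1  1:57  2:97  3:13  4:150  5:79  6:169  7:177
  8:42  9:30  10:134  11:152  12:193  13:166
Giant step factor: 57^(-14) ≡ 33 (mod 197).
Scan 140·33^i mod 197 for i = 0, 1, …:
  i=0: 140   i=1: 89   i=2: 179   i=3: 194
  i=4: 98   i=5: 82   i=6: 145   i=7: 57
Match at i=7, j=1: x = 7·14 + 1 = 99.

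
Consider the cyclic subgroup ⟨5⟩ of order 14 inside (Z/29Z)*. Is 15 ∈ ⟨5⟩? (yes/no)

no

15 ∈ ⟨5⟩ iff 15^14 ≡ 1 (mod 29), since |⟨5⟩| = 14.
15^14 mod 29 = 28.
Since 28 ≠ 1, 15 does not lie in the subgroup.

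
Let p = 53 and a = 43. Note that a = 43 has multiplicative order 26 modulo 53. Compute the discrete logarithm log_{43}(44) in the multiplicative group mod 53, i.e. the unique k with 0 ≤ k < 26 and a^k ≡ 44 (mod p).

Successive powers of 43 modulo 53:
  43^0=1  43^1=43  43^2=47  43^3=7  43^4=36  43^5=11
  43^6=49  43^7=40  43^8=24  43^9=25  43^10=15  43^11=9
  43^12=16  43^13=52  43^14=10  43^15=6  43^16=46  43^17=17
  43^18=42  43^19=4  43^20=13  43^21=29  43^22=28  43^23=38
  43^24=44
So 43^24 ≡ 44 (mod 53), giving k = 24.

24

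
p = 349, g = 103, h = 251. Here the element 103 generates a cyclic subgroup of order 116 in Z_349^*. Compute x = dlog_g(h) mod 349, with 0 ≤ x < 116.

77

Baby-step giant-step with m = ceil(sqrt(116)) = 11.
Baby table (103^j mod 349 for j=0..10):
  0:1  1:103  2:139  3:8  4:126  5:65  6:64  7:310
  8:171  9:163  10:37
Giant step factor: 103^(-11) ≡ 162 (mod 349).
Scan 251·162^i mod 349 for i = 0, 1, …:
  i=0: 251   i=1: 178   i=2: 218   i=3: 67
  i=4: 35   i=5: 86   i=6: 321   i=7: 1
Match at i=7, j=0: x = 7·11 + 0 = 77.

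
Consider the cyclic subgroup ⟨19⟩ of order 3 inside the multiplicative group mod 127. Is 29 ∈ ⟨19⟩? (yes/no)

29 ∈ ⟨19⟩ iff 29^3 ≡ 1 (mod 127), since |⟨19⟩| = 3.
29^3 mod 127 = 5.
Since 5 ≠ 1, 29 does not lie in the subgroup.

no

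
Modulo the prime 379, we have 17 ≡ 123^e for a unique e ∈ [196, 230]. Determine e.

227

Compute 123^196 mod 379 = 121, then multiply by 123 repeatedly:
  123^196=121  123^197=102  123^198=39  123^199=249  123^200=307
  123^201=240  123^202=337  123^203=140  123^204=165  123^205=208
  123^206=191  123^207=374  123^208=143  123^209=155  123^210=115
  123^211=122  123^212=225  123^213=8  123^214=226  123^215=131
  123^216=195  123^217=108  123^218=19  123^219=63  123^220=169
  123^221=321  123^222=67  123^223=282  123^224=197  123^225=354
  123^226=336  123^227=17
Found 17 at exponent 227.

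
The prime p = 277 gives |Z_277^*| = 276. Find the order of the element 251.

92

The order of 251 must divide p − 1 = 276 = 2^2 · 3 · 23.
Divisors: 1, 2, 3, 4, 6, 12, 23, 46, 69, 92, 138, 276.
Check each in increasing order: 251^1 ≡ 251;  251^2 ≡ 122;  251^3 ≡ 152;  251^4 ≡ 203;  251^6 ≡ 113;  251^12 ≡ 27;  251^23 ≡ 217;  251^46 ≡ 276;  251^69 ≡ 60;  251^92 ≡ 1.
Smallest exponent giving 1 is 92.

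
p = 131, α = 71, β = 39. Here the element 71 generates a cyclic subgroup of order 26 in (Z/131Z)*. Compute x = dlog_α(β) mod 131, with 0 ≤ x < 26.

4

Successive powers of 71 modulo 131:
  71^0=1  71^1=71  71^2=63  71^3=19  71^4=39
So 71^4 ≡ 39 (mod 131), giving x = 4.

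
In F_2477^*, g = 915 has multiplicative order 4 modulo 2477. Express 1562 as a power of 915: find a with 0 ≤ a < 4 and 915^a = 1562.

Successive powers of 915 modulo 2477:
  915^0=1  915^1=915  915^2=2476  915^3=1562
So 915^3 ≡ 1562 (mod 2477), giving a = 3.

3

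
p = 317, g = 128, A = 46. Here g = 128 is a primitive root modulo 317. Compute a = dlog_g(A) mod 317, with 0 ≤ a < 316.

Baby-step giant-step with m = ceil(sqrt(316)) = 18.
Baby table (128^j mod 317 for j=0..17):
  0:1  1:128  2:217  3:197  4:173  5:271  6:135  7:162
  8:131  9:284  10:214  11:130  12:156  13:314  14:250  15:300
  16:43  17:115
Giant step factor: 128^(-18) ≡ 85 (mod 317).
Scan 46·85^i mod 317 for i = 0, 1, …:
  i=0: 46   i=1: 106   i=2: 134   i=3: 295
  i=4: 32   i=5: 184   i=6: 107   i=7: 219
  i=8: 229   i=9: 128
Match at i=9, j=1: a = 9·18 + 1 = 163.

163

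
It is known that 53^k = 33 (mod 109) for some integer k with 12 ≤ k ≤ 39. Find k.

Compute 53^12 mod 109 = 27, then multiply by 53 repeatedly:
  53^12=27  53^13=14  53^14=88  53^15=86  53^16=89
  53^17=30  53^18=64  53^19=13  53^20=35  53^21=2
  53^22=106  53^23=59  53^24=75  53^25=51  53^26=87
  53^27=33
Found 33 at exponent 27.

27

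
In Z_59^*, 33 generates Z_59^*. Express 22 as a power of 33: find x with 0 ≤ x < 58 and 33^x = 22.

22

Successive powers of 33 modulo 59:
  33^0=1  33^1=33  33^2=27  33^3=6  33^4=21  33^5=44
  33^6=36  33^7=8  33^8=28  33^9=39  33^10=48  33^11=50
  33^12=57  33^13=52  33^14=5  33^15=47  33^16=17  33^17=30
  33^18=46  33^19=43  33^20=3  33^21=40  33^22=22
So 33^22 ≡ 22 (mod 59), giving x = 22.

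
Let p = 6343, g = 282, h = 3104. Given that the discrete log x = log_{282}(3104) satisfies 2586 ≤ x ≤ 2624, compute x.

2597

Compute 282^2586 mod 6343 = 3613, then multiply by 282 repeatedly:
  282^2586=3613  282^2587=3986  282^2588=1341  282^2589=3925  282^2590=3168
  282^2591=5356  282^2592=758  282^2593=4437  282^2594=1663  282^2595=5927
  282^2596=3205  282^2597=3104
Found 3104 at exponent 2597.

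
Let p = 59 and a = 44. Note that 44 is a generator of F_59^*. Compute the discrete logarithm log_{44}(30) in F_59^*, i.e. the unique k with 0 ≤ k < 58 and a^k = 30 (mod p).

Baby-step giant-step with m = ceil(sqrt(58)) = 8.
Baby table (44^j mod 59 for j=0..7):
  0:1  1:44  2:48  3:47  4:3  5:14  6:26  7:23
Giant step factor: 44^(-8) ≡ 46 (mod 59).
Scan 30·46^i mod 59 for i = 0, 1, …:
  i=0: 30   i=1: 23
Match at i=1, j=7: k = 1·8 + 7 = 15.

15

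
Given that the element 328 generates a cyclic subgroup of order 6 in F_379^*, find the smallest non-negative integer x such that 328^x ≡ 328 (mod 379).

Successive powers of 328 modulo 379:
  328^0=1  328^1=328
So 328^1 ≡ 328 (mod 379), giving x = 1.

1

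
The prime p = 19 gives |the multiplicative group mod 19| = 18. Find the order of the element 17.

9

The order of 17 must divide p − 1 = 18 = 2 · 3^2.
Divisors: 1, 2, 3, 6, 9, 18.
Check each in increasing order: 17^1 ≡ 17;  17^2 ≡ 4;  17^3 ≡ 11;  17^6 ≡ 7;  17^9 ≡ 1.
Smallest exponent giving 1 is 9.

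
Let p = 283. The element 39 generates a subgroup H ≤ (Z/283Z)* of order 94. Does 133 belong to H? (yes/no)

no

133 ∈ ⟨39⟩ iff 133^94 ≡ 1 (mod 283), since |⟨39⟩| = 94.
133^94 mod 283 = 44.
Since 44 ≠ 1, 133 does not lie in the subgroup.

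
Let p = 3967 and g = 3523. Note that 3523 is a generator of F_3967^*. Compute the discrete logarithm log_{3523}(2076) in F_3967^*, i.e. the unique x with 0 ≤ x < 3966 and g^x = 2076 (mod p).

2326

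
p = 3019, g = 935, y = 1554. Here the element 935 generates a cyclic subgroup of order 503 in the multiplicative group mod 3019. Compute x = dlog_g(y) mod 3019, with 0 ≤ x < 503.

138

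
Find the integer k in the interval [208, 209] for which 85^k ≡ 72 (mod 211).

209

Compute 85^208 mod 211 = 120, then multiply by 85 repeatedly:
  85^208=120  85^209=72
Found 72 at exponent 209.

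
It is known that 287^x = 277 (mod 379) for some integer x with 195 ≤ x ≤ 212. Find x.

Compute 287^195 mod 379 = 365, then multiply by 287 repeatedly:
  287^195=365  287^196=151  287^197=131  287^198=76  287^199=209
  287^200=101  287^201=183  287^202=219  287^203=318  287^204=306
  287^205=273  287^206=277
Found 277 at exponent 206.

206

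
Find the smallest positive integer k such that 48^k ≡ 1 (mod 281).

280

The order of 48 must divide p − 1 = 280 = 2^3 · 5 · 7.
Divisors: 1, 2, 4, 5, 7, 8, 10, 14, 20, 28, 35, 40, 56, 70, 140, 280.
Check each in increasing order: 48^1 ≡ 48;  48^2 ≡ 56;  48^4 ≡ 45;  48^5 ≡ 193;  48^7 ≡ 130;  48^8 ≡ 58;  48^10 ≡ 157;  48^14 ≡ 40;  48^20 ≡ 202;  48^28 ≡ 195;  48^35 ≡ 60;  48^40 ≡ 59;  48^56 ≡ 90;  48^70 ≡ 228;  48^140 ≡ 280;  48^280 ≡ 1.
Smallest exponent giving 1 is 280.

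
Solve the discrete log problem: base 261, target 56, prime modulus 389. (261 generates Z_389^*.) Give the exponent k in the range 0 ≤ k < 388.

75

Baby-step giant-step with m = ceil(sqrt(388)) = 20.
Baby table (261^j mod 389 for j=0..19):
  0:1  1:261  2:46  3:336  4:171  5:285  6:86  7:273
  8:66  9:110  10:313  11:3  12:5  13:138  14:230  15:124
  16:77  17:258  18:41  19:198
Giant step factor: 261^(-20) ≡ 178 (mod 389).
Scan 56·178^i mod 389 for i = 0, 1, …:
  i=0: 56   i=1: 243   i=2: 75   i=3: 124
Match at i=3, j=15: k = 3·20 + 15 = 75.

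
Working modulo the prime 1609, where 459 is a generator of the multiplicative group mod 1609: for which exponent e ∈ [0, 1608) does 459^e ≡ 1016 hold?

149

Baby-step giant-step with m = ceil(sqrt(1608)) = 41.
Baby table (459^j mod 1609 for j=0..40):
  0:1  1:459  2:1511  3:70  4:1559  5:1185  6:73  7:1327
  8:891  9:283  10:1177  11:1228  12:502  13:331  14:683  15:1351
  16:644  17:1149  18:1248  19:28  20:1589  21:474  22:351  23:209
  24:1000  25:435  26:149  27:813  28:1488  29:776  30:595  31:1184
  32:1223  33:1425  34:821  35:333  36:1601  37:1155  38:784  39:1049
  40:400
Giant step factor: 459^(-41) ≡ 823 (mod 1609).
Scan 1016·823^i mod 1609 for i = 0, 1, …:
  i=0: 1016   i=1: 1097   i=2: 182   i=3: 149
Match at i=3, j=26: e = 3·41 + 26 = 149.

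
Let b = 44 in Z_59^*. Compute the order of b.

58

The order of 44 must divide p − 1 = 58 = 2 · 29.
Divisors: 1, 2, 29, 58.
Check each in increasing order: 44^1 ≡ 44;  44^2 ≡ 48;  44^29 ≡ 58;  44^58 ≡ 1.
Smallest exponent giving 1 is 58.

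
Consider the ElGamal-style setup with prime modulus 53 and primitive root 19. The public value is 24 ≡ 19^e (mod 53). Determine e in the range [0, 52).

16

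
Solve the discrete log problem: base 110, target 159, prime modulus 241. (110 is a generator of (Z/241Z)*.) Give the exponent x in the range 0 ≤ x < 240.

Baby-step giant-step with m = ceil(sqrt(240)) = 16.
Baby table (110^j mod 241 for j=0..15):
  0:1  1:110  2:50  3:198  4:90  5:19  6:162  7:227
  8:147  9:23  10:120  11:186  12:216  13:142  14:196  15:111
Giant step factor: 110^(-16) ≡ 119 (mod 241).
Scan 159·119^i mod 241 for i = 0, 1, …:
  i=0: 159   i=1: 123   i=2: 177   i=3: 96
  i=4: 97   i=5: 216
Match at i=5, j=12: x = 5·16 + 12 = 92.

92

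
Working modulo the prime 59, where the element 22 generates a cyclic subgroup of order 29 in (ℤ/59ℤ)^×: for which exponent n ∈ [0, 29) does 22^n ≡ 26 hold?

4

Successive powers of 22 modulo 59:
  22^0=1  22^1=22  22^2=12  22^3=28  22^4=26
So 22^4 ≡ 26 (mod 59), giving n = 4.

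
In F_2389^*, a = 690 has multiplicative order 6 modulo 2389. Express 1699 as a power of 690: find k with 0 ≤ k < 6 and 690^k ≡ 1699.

4

Successive powers of 690 modulo 2389:
  690^0=1  690^1=690  690^2=689  690^3=2388  690^4=1699
So 690^4 ≡ 1699 (mod 2389), giving k = 4.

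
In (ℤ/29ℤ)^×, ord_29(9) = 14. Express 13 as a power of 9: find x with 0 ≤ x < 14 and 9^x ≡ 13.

13

Successive powers of 9 modulo 29:
  9^0=1  9^1=9  9^2=23  9^3=4  9^4=7  9^5=5
  9^6=16  9^7=28  9^8=20  9^9=6  9^10=25  9^11=22
  9^12=24  9^13=13
So 9^13 ≡ 13 (mod 29), giving x = 13.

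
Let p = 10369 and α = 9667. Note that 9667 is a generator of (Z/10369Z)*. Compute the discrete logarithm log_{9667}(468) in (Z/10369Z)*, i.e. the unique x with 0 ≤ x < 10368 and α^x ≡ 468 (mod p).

6971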